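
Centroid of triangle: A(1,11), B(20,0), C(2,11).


Gx = (1+20+2)/3 = 23/3 = 7.6667
Gy = (11+0+11)/3 = 22/3 = 7.3333

G = (7.6667, 7.3333)


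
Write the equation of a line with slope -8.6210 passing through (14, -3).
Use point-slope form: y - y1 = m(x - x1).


y + 3 = -8.6210(x - 14)
y = -8.6210x - 3 + 8.6210*14
y = -8.6210x + 117.6940

y = -8.6210x + 117.6940


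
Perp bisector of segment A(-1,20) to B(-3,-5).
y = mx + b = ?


Midpoint = (-2, 7.5)
Slope of AB = dy/dx = -25/(-2) = 12.5000
Perp slope = -dx/dy = -2/25 = -0.0800
b = My - (perp slope)*Mx = 7.5 + (-2*(-2))/(-25) = 7.5 - 0.1600 = 7.3400

y = -0.0800x + 7.3400


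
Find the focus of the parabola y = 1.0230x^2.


a = 1.0230
4a = 4.0920
focus = (0, 1/4.0920) = (0, 0.2444)

Focus = (0, 0.2444)


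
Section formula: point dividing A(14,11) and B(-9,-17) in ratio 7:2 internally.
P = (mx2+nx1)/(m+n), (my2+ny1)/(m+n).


Px = (7*(-9) + 2*14)/9 = -35/9 = -3.8889
Py = (7*(-17) + 2*11)/9 = -97/9 = -10.7778

P = (-3.8889, -10.7778)


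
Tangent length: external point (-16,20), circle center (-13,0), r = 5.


d = sqrt((-16+ 13)^2 + (20-0)^2) = sqrt(9+400) = 20.2237
L = sqrt(409.0000 - 25) = sqrt(384.0000) = 19.5959

19.5959


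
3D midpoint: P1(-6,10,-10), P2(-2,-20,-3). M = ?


Mx = (-6- 2)/2 = -4.0000
My = (10- 20)/2 = -5.0000
Mz = (-10- 3)/2 = -6.5000

M = (-4.0000, -5.0000, -6.5000)


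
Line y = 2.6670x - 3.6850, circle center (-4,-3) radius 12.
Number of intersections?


Substitute y = 2.6670x - 3.6850: (x+ 4)^2 + (2.6670x- 3.6850+ 3)^2 = 144
Expand to Ax^2 + Bx + C = 0, where b-k = -0.685
A = 1+m^2 = 8.112889
B = 2(m(b-k) - h) = 2(2.6670*(-0.685) + 4) = 4.34621
C = h^2 + (b-k)^2 - r^2 = 16 + 0.469225 - 144 = -127.530775
disc = B^2-4AC = 18.8895 + 4138.5721 = 4157.4616
disc > 0

2 intersection points


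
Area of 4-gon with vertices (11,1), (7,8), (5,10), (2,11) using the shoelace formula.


sum(xi*y_{i+1}) = 11*8 + 7*10 + 5*11 + 2*1 = 215
sum(yi*x_{i+1}) = 1*7 + 8*5 + 10*2 + 11*11 = 188
Area = |215 - 188|/2 = 27/2 = 13.5000

13.5000 sq units


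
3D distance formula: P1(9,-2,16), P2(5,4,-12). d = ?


dx=-4, dy=6, dz=-28
d = sqrt(16+36+784) = sqrt(836) = 28.9137

28.9137


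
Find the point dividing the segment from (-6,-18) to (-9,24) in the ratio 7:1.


Px = (7*(-9) + 1*(-6))/8 = -69/8 = -8.6250
Py = (7*24 + 1*(-18))/8 = 150/8 = 18.7500

P = (-8.6250, 18.7500)


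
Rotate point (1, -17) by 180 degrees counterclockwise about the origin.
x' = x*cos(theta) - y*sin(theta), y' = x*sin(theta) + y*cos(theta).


cos(180) = -1, sin(180) = 0
x' = 1*(-1) + 17*0 = -1
y' = 1*0 - 17*(-1) = 17

(-1, 17)


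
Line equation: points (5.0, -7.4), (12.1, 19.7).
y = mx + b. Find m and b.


m = (27.1)/(7.1) = 3.8169
b = y1 - m*x1 = -7.4 - (27.1*5.0)/(7.1) = -7.4 - 19.0845 = -26.4845

y = 3.8169x - 26.4845


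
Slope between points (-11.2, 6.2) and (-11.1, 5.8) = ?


dy = 5.8 - 6.2 = -0.4
dx = -11.1 + 11.2 = 0.1
m = -0.4/0.1 = -4.0000

m = -4.0000


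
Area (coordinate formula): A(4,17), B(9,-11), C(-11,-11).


4*(-11+ 11) = 0
9*(-11-17) = -252
-11*(17+ 11) = -308
sum = -560
Area = |-560|/2 = 280.0000

280.0000 sq units


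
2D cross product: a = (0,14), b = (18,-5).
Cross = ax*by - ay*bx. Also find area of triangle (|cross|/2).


cross = 0*(-5) - 14*18 = 0 - 252 = -252
Triangle area = |-252|/2 = 252/2 = 126.0000

cross = -252, triangle area = 126.0000


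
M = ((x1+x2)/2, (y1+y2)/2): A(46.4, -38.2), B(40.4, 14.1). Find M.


Mx = (46.4 + 40.4)/2 = 86.8/2 = 43.4000
My = (-38.2 + 14.1)/2 = -24.1/2 = -12.0500

(43.4000, -12.0500)


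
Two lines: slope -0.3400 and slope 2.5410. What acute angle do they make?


m1-m2 = -2.881
1+m1*m2 = 0.13606
tan(theta) = |-2.881/0.13606| = 21.174482
theta = arctan(|-2.881/0.13606|) = 87.2961 degrees (acute angle)

87.2961 degrees


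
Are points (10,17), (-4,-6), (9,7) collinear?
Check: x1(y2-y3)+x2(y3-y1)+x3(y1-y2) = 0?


10*(-6-7) - 4*(7-17) + 9*(17+ 6)
= -130 + 40 + 207 = 117

No, not collinear (determinant = 117)


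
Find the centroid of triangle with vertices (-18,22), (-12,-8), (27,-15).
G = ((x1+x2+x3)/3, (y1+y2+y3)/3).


Gx = (-18- 12+27)/3 = -3/3 = -1.0000
Gy = (22- 8- 15)/3 = -1/3 = -0.3333

G = (-1.0000, -0.3333)


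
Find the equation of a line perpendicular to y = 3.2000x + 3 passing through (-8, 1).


Perpendicular slope = -1/m1 = -1/3.2000 = -0.3125
b2 = y0 - m2*x0 = 1 - 8/3.2000 = 1 - 2.5000 = -1.5000

y = -0.3125x - 1.5000


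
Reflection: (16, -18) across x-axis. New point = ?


Reflection rule for x-axis: (x, -y)
(16, -18) -> (16, 18)

(16, 18)


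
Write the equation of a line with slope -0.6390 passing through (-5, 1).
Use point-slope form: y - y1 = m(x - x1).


y - 1 = -0.6390(x + 5)
y = -0.6390x + 1 + 0.6390*(-5)
y = -0.6390x - 2.1950

y = -0.6390x - 2.1950


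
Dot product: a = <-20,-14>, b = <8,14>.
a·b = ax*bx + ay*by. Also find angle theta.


a·b = -20*8 - 14*14 = -160 - 196 = -356
|a| = sqrt(400+196) = 24.4131
|b| = sqrt(64+196) = 16.1245
cos(theta) = -356/(sqrt(596)*sqrt(260)) = -356/sqrt(154960) = -0.904358
theta = arccos(-356/sqrt(154960)) = 154.7369 degrees

a·b = -356, theta = 154.7369 deg


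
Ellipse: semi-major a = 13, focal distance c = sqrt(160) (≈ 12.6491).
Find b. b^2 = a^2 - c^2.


b^2 = 13^2 - (sqrt(160))^2 = 169 - 160 = 9
b = sqrt(9) = 3

b = 3


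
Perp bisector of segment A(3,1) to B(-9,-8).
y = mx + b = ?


Midpoint = (-3, -3.5)
Slope of AB = dy/dx = -9/(-12) = 0.7500
Perp slope = -dx/dy = -12/9 = -1.3333
b = My - (perp slope)*Mx = -3.5 + (-12*(-3))/(-9) = -3.5 - 4.0000 = -7.5000

y = -1.3333x - 7.5000


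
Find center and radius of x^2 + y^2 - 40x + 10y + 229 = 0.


h = -D/2 = 40/2 = 20
k = -E/2 = -10/2 = -5
r^2 = h^2 + k^2 - F = 400 + 25 - 229 = 196
r = 14

Center (20, -5), radius = 14


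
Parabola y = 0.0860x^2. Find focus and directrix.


a = 0.0860
1/(4a) = 2.9070
Focus = (0, 2.9070)
Directrix: y = -2.9070

Focus = (0, 2.9070), Directrix: y = -2.9070


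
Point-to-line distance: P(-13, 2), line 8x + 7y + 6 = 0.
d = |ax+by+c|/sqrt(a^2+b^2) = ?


|8*(-13) + 7*2 + 6| = |-84| = 84
sqrt(64 + 49) = sqrt(113) = 10.6301
d = 84/sqrt(113) = 7.9021

7.9021


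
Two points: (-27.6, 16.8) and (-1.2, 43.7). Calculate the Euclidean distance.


dx = -1.2 + 27.6 = 26.4
dy = 43.7 - 16.8 = 26.9
d = sqrt(696.96 + 723.61) = sqrt(1420.57) = 37.6904

37.6904


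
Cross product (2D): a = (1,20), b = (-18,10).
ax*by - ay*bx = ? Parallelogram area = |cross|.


cross = 1*10 - 20*(-18) = 10 + 360 = 370
Parallelogram area = |370| = 370

cross = 370, parallelogram area = 370


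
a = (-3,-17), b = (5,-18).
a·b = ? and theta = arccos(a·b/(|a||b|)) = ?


a·b = -3*5 - 17*(-18) = -15 + 306 = 291
|a| = sqrt(9+289) = 17.2627
|b| = sqrt(25+324) = 18.6815
cos(theta) = 291/(sqrt(298)*sqrt(349)) = 291/sqrt(104002) = 0.902344
theta = arccos(291/sqrt(104002)) = 25.5321 degrees

a·b = 291, theta = 25.5321 deg


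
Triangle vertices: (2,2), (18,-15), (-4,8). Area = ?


2*(-15-8) = -46
18*(8-2) = 108
-4*(2+ 15) = -68
sum = -6
Area = |-6|/2 = 3.0000

3.0000 sq units


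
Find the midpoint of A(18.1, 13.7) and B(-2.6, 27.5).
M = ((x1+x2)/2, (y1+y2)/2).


Mx = (18.1 - 2.6)/2 = 15.5/2 = 7.7500
My = (13.7 + 27.5)/2 = 41.2/2 = 20.6000

(7.7500, 20.6000)


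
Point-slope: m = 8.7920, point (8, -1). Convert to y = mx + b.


y + 1 = 8.7920(x - 8)
y = 8.7920x - 1 - 8.7920*8
y = 8.7920x - 71.3360

y = 8.7920x - 71.3360


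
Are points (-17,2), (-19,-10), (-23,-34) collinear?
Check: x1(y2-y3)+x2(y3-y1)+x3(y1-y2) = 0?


-17*(-10+ 34) - 19*(-34-2) - 23*(2+ 10)
= -408 + 684 - 276 = 0

Yes, collinear (determinant = 0)


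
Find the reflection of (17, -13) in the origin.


Reflection rule for origin: (-x, -y)
(17, -13) -> (-17, 13)

(-17, 13)


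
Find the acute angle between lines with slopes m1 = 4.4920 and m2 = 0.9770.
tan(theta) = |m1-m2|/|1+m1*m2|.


m1-m2 = 3.515
1+m1*m2 = 5.388684
tan(theta) = |3.515/5.388684| = 0.652293
theta = arctan(|3.515/5.388684|) = 33.1161 degrees (acute angle)

33.1161 degrees


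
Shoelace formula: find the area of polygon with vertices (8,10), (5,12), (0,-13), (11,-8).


sum(xi*y_{i+1}) = 8*12 + 5*(-13) + 0*(-8) + 11*10 = 141
sum(yi*x_{i+1}) = 10*5 + 12*0 - 13*11 - 8*8 = -157
Area = |141 + 157|/2 = 298/2 = 149.0000

149.0000 sq units


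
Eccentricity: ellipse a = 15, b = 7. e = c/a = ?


c = sqrt(225-49) = sqrt(176) = 13.2665
e = c/a = sqrt(176)/15 = 0.8844

e = 0.8844


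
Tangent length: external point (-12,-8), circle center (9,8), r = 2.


d = sqrt((-12-9)^2 + (-8-8)^2) = sqrt(441+256) = 26.4008
L = sqrt(697.0000 - 4) = sqrt(693.0000) = 26.3249

26.3249


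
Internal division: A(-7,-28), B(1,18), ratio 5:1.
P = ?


Px = (5*1 + 1*(-7))/6 = -2/6 = -0.3333
Py = (5*18 + 1*(-28))/6 = 62/6 = 10.3333

P = (-0.3333, 10.3333)


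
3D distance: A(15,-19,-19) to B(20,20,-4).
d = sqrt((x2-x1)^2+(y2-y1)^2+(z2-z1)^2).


dx=5, dy=39, dz=15
d = sqrt(25+1521+225) = sqrt(1771) = 42.0833

42.0833


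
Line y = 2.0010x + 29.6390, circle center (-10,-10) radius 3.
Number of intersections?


Substitute y = 2.0010x + 29.6390: (x+ 10)^2 + (2.0010x+29.6390+ 10)^2 = 9
Expand to Ax^2 + Bx + C = 0, where b-k = 39.639
A = 1+m^2 = 5.004001
B = 2(m(b-k) - h) = 2(2.0010*39.639 + 10) = 178.635278
C = h^2 + (b-k)^2 - r^2 = 100 + 1571.250321 - 9 = 1662.250321
disc = B^2-4AC = 31910.5625 - 33271.6091 = -1361.0466
disc < 0

0 intersection points


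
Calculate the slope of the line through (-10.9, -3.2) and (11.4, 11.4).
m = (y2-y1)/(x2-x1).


dy = 11.4 + 3.2 = 14.6
dx = 11.4 + 10.9 = 22.3
m = 14.6/22.3 = 0.6547

m = 0.6547


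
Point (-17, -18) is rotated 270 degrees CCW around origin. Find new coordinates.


cos(270) = 0, sin(270) = -1
x' = -17*0 + 18*(-1) = -18
y' = -17*(-1) - 18*0 = 17

(-18, 17)


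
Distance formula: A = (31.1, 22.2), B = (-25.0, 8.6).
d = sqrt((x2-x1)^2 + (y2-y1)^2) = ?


dx = -25.0 - 31.1 = -56.1
dy = 8.6 - 22.2 = -13.6
d = sqrt(3147.21 + 184.96) = sqrt(3332.17) = 57.7250

57.7250


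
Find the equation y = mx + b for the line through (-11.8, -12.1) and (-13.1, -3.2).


m = (8.9)/(-1.3) = -6.8462
b = y1 - m*x1 = -12.1 - (8.9*(-11.8))/(-1.3) = -12.1 - 80.7846 = -92.8846

y = -6.8462x - 92.8846


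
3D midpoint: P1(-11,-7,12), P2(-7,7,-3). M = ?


Mx = (-11- 7)/2 = -9.0000
My = (-7+7)/2 = 0
Mz = (12- 3)/2 = 4.5000

M = (-9.0000, 0, 4.5000)


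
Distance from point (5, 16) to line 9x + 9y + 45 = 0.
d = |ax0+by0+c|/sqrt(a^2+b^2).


|9*5 + 9*16 + 45| = |234| = 234
sqrt(81 + 81) = sqrt(162) = 12.7279
d = 234/sqrt(162) = 18.3848

18.3848


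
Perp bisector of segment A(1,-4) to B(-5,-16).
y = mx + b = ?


Midpoint = (-2, -10)
Slope of AB = dy/dx = -12/(-6) = 2.0000
Perp slope = -dx/dy = -6/12 = -0.5000
b = My - (perp slope)*Mx = -10 + (-6*(-2))/(-12) = -10 - 1.0000 = -11.0000

y = -0.5000x - 11.0000


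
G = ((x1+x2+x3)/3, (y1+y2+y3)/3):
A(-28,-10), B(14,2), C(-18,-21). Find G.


Gx = (-28+14- 18)/3 = -32/3 = -10.6667
Gy = (-10+2- 21)/3 = -29/3 = -9.6667

G = (-10.6667, -9.6667)


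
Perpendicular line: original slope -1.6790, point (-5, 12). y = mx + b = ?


Perpendicular slope = -1/m1 = -1/(-1.6790) = 0.5956
b2 = y0 - m2*x0 = 12 - 5/(-1.6790) = 12 + 2.9780 = 14.9780

y = 0.5956x + 14.9780


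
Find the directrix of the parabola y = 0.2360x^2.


a = 0.2360
1/(4a) = 1.0593
directrix: y = -1.0593 = -1.0593

y = -1.0593


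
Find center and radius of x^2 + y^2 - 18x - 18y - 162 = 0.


h = -D/2 = 18/2 = 9
k = -E/2 = 18/2 = 9
r^2 = h^2 + k^2 - F = 81 + 81 + 162 = 324
r = 18

Center (9, 9), radius = 18


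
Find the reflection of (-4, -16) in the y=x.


Reflection rule for y=x: (y, x)
(-4, -16) -> (-16, -4)

(-16, -4)


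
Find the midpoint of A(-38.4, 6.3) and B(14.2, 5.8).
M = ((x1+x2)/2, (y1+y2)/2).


Mx = (-38.4 + 14.2)/2 = -24.2/2 = -12.1000
My = (6.3 + 5.8)/2 = 12.1/2 = 6.0500

(-12.1000, 6.0500)


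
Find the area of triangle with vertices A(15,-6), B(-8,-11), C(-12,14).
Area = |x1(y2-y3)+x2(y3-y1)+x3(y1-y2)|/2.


15*(-11-14) = -375
-8*(14+ 6) = -160
-12*(-6+ 11) = -60
sum = -595
Area = |-595|/2 = 297.5000

297.5000 sq units


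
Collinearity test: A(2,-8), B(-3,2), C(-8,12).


2*(2-12) - 3*(12+ 8) - 8*(-8-2)
= -20 - 60 + 80 = 0

Yes, collinear (determinant = 0)


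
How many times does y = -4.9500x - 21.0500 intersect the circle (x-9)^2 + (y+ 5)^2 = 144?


Substitute y = -4.9500x - 21.0500: (x-9)^2 + (-4.9500x- 21.0500+ 5)^2 = 144
Expand to Ax^2 + Bx + C = 0, where b-k = -16.05
A = 1+m^2 = 25.5025
B = 2(m(b-k) - h) = 2(-4.9500*(-16.05) - 9) = 140.895
C = h^2 + (b-k)^2 - r^2 = 81 + 257.6025 - 144 = 194.6025
disc = B^2-4AC = 19851.4010 - 19851.4010 = 0
disc = 0

1 intersection point (tangent)


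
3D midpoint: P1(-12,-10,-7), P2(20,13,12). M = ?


Mx = (-12+20)/2 = 4.0000
My = (-10+13)/2 = 1.5000
Mz = (-7+12)/2 = 2.5000

M = (4.0000, 1.5000, 2.5000)


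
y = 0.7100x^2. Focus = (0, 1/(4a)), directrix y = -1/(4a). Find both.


a = 0.7100
1/(4a) = 0.3521
Focus = (0, 0.3521)
Directrix: y = -0.3521

Focus = (0, 0.3521), Directrix: y = -0.3521


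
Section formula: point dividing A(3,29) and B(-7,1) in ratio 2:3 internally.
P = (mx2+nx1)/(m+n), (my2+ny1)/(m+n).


Px = (2*(-7) + 3*3)/5 = -5/5 = -1.0000
Py = (2*1 + 3*29)/5 = 89/5 = 17.8000

P = (-1.0000, 17.8000)


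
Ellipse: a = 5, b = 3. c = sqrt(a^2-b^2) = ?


c^2 = 5^2 - 3^2 = 25 - 9 = 16
c = sqrt(16) = 4.0000

c = 4.0000


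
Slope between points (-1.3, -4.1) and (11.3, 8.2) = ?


dy = 8.2 + 4.1 = 12.3
dx = 11.3 + 1.3 = 12.6
m = 12.3/12.6 = 0.9762

m = 0.9762


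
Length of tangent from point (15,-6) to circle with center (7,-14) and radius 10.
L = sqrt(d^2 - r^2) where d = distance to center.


d = sqrt((15-7)^2 + (-6+ 14)^2) = sqrt(64+64) = 11.3137
L = sqrt(128.0000 - 100) = sqrt(28.0000) = 5.2915

5.2915


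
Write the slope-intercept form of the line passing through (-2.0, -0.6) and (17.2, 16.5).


m = (17.1)/(19.2) = 0.8906
b = y1 - m*x1 = -0.6 - (17.1*(-2.0))/(19.2) = -0.6 + 1.7813 = 1.1813

y = 0.8906x + 1.1813


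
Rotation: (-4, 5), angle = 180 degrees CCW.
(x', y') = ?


cos(180) = -1, sin(180) = 0
x' = -4*(-1) - 5*0 = 4
y' = -4*0 + 5*(-1) = -5

(4, -5)


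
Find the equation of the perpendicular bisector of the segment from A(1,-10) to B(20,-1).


Midpoint = (10.5, -5.5)
Slope of AB = dy/dx = 9/19 = 0.4737
Perp slope = -dx/dy = -19/9 = -2.1111
b = My - (perp slope)*Mx = -5.5 + (19*10.5)/9 = -5.5 + 22.1667 = 16.6667

y = -2.1111x + 16.6667


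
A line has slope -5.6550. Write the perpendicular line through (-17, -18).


Perpendicular slope = -1/m1 = -1/(-5.6550) = 0.1768
b2 = y0 - m2*x0 = -18 - 17/(-5.6550) = -18 + 3.0062 = -14.9938

y = 0.1768x - 14.9938


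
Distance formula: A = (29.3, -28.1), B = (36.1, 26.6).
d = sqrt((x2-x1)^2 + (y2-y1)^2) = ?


dx = 36.1 - 29.3 = 6.8
dy = 26.6 + 28.1 = 54.7
d = sqrt(46.24 + 2992.09) = sqrt(3038.33) = 55.1210

55.1210


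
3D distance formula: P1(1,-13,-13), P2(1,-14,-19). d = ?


dx=0, dy=-1, dz=-6
d = sqrt(0+1+36) = sqrt(37) = 6.0828

6.0828


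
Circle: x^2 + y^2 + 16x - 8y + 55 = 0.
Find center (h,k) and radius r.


h = -D/2 = -16/2 = -8
k = -E/2 = 8/2 = 4
r^2 = h^2 + k^2 - F = 64 + 16 - 55 = 25
r = 5

Center (-8, 4), radius = 5


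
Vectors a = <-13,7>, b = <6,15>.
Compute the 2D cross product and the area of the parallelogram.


cross = -13*15 - 7*6 = -195 - 42 = -237
Parallelogram area = |-237| = 237

cross = -237, parallelogram area = 237


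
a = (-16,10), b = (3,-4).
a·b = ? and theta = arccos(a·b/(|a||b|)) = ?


a·b = -16*3 + 10*(-4) = -48 - 40 = -88
|a| = sqrt(256+100) = 18.8680
|b| = sqrt(9+16) = 5.0000
cos(theta) = -88/(sqrt(356)*sqrt(25)) = -88/sqrt(8900) = -0.932798
theta = arccos(-88/sqrt(8900)) = 158.8753 degrees

a·b = -88, theta = 158.8753 deg


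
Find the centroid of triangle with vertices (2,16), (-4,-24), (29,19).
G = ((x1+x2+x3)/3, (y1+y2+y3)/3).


Gx = (2- 4+29)/3 = 27/3 = 9.0000
Gy = (16- 24+19)/3 = 11/3 = 3.6667

G = (9.0000, 3.6667)


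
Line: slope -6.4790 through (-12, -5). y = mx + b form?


y + 5 = -6.4790(x + 12)
y = -6.4790x - 5 + 6.4790*(-12)
y = -6.4790x - 82.7480

y = -6.4790x - 82.7480


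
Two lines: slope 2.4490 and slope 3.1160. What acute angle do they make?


m1-m2 = -0.667
1+m1*m2 = 8.631084
tan(theta) = |-0.667/8.631084| = 0.077279
theta = arctan(|-0.667/8.631084|) = 4.4190 degrees (acute angle)

4.4190 degrees


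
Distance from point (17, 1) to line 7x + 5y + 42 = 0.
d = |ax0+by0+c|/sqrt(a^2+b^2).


|7*17 + 5*1 + 42| = |166| = 166
sqrt(49 + 25) = sqrt(74) = 8.6023
d = 166/sqrt(74) = 19.2971

19.2971


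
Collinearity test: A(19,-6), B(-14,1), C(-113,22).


19*(1-22) - 14*(22+ 6) - 113*(-6-1)
= -399 - 392 + 791 = 0

Yes, collinear (determinant = 0)


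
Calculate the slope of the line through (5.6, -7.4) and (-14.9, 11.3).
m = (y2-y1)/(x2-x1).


dy = 11.3 + 7.4 = 18.7
dx = -14.9 - 5.6 = -20.5
m = 18.7/(-20.5) = -0.9122

m = -0.9122


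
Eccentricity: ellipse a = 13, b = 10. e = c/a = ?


c = sqrt(169-100) = sqrt(69) = 8.3066
e = c/a = sqrt(69)/13 = 0.6390

e = 0.6390


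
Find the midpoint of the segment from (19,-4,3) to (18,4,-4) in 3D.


Mx = (19+18)/2 = 18.5000
My = (-4+4)/2 = 0
Mz = (3- 4)/2 = -0.5000

M = (18.5000, 0, -0.5000)


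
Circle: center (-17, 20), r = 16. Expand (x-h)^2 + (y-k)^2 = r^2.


(x+ 17)^2 + (y-20)^2 = 16^2
D = -2h = 34, E = -2k = -40
F = h^2+k^2-r^2 = 289+400-256 = 433

x^2 + y^2 + 34x - 40y + 433 = 0


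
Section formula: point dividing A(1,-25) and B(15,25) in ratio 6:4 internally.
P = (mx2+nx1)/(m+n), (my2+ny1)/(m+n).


Px = (6*15 + 4*1)/10 = 94/10 = 9.4000
Py = (6*25 + 4*(-25))/10 = 50/10 = 5.0000

P = (9.4000, 5.0000)


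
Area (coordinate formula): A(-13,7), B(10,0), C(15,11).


-13*(0-11) = 143
10*(11-7) = 40
15*(7-0) = 105
sum = 288
Area = |288|/2 = 144.0000

144.0000 sq units


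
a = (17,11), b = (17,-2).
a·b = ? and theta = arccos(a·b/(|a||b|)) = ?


a·b = 17*17 + 11*(-2) = 289 - 22 = 267
|a| = sqrt(289+121) = 20.2485
|b| = sqrt(289+4) = 17.1172
cos(theta) = 267/(sqrt(410)*sqrt(293)) = 267/sqrt(120130) = 0.770345
theta = arccos(267/sqrt(120130)) = 39.6151 degrees

a·b = 267, theta = 39.6151 deg


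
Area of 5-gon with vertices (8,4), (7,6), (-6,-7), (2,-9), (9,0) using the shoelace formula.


sum(xi*y_{i+1}) = 8*6 + 7*(-7) - 6*(-9) + 2*0 + 9*4 = 89
sum(yi*x_{i+1}) = 4*7 + 6*(-6) - 7*2 - 9*9 + 0*8 = -103
Area = |89 + 103|/2 = 192/2 = 96.0000

96.0000 sq units


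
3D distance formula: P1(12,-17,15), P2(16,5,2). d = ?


dx=4, dy=22, dz=-13
d = sqrt(16+484+169) = sqrt(669) = 25.8650

25.8650


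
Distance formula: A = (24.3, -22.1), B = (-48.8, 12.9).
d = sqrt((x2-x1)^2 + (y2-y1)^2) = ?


dx = -48.8 - 24.3 = -73.1
dy = 12.9 + 22.1 = 35.0
d = sqrt(5343.61 + 1225.0) = sqrt(6568.61) = 81.0470

81.0470


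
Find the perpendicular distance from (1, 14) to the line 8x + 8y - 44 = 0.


|8*1 + 8*14 - 44| = |76| = 76
sqrt(64 + 64) = sqrt(128) = 11.3137
d = 76/sqrt(128) = 6.7175

6.7175


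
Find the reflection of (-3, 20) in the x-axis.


Reflection rule for x-axis: (x, -y)
(-3, 20) -> (-3, -20)

(-3, -20)


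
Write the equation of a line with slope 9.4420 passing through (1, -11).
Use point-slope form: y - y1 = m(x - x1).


y + 11 = 9.4420(x - 1)
y = 9.4420x - 11 - 9.4420*1
y = 9.4420x - 20.4420

y = 9.4420x - 20.4420


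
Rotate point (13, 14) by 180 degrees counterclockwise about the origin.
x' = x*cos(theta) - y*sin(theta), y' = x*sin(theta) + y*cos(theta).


cos(180) = -1, sin(180) = 0
x' = 13*(-1) - 14*0 = -13
y' = 13*0 + 14*(-1) = -14

(-13, -14)


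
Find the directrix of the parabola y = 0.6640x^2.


a = 0.6640
1/(4a) = 0.3765
directrix: y = -0.3765 = -0.3765

y = -0.3765


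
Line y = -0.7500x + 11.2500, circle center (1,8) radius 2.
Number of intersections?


Substitute y = -0.7500x + 11.2500: (x-1)^2 + (-0.7500x+11.2500-8)^2 = 4
Expand to Ax^2 + Bx + C = 0, where b-k = 3.25
A = 1+m^2 = 1.5625
B = 2(m(b-k) - h) = 2(-0.7500*3.25 - 1) = -6.875
C = h^2 + (b-k)^2 - r^2 = 1 + 10.5625 - 4 = 7.5625
disc = B^2-4AC = 47.2656 - 47.2656 = 0
disc = 0

1 intersection point (tangent)


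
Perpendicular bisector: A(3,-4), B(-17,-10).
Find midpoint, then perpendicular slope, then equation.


Midpoint = (-7, -7)
Slope of AB = dy/dx = -6/(-20) = 0.3000
Perp slope = -dx/dy = -20/6 = -3.3333
b = My - (perp slope)*Mx = -7 + (-20*(-7))/(-6) = -7 - 23.3333 = -30.3333

y = -3.3333x - 30.3333


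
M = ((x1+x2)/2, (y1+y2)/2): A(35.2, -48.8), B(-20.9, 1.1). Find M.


Mx = (35.2 - 20.9)/2 = 14.3/2 = 7.1500
My = (-48.8 + 1.1)/2 = -47.7/2 = -23.8500

(7.1500, -23.8500)


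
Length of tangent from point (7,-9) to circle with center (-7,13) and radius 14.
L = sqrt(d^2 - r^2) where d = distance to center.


d = sqrt((7+ 7)^2 + (-9-13)^2) = sqrt(196+484) = 26.0768
L = sqrt(680.0000 - 196) = sqrt(484.0000) = 22.0000

22.0000


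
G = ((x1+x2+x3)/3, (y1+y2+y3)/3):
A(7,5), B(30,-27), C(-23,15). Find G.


Gx = (7+30- 23)/3 = 14/3 = 4.6667
Gy = (5- 27+15)/3 = -7/3 = -2.3333

G = (4.6667, -2.3333)


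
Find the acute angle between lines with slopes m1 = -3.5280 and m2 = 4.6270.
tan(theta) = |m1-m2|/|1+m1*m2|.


m1-m2 = -8.155
1+m1*m2 = -15.324056
tan(theta) = |-8.155/(-15.324056)| = 0.532170
theta = arctan(|-8.155/(-15.324056)|) = 28.0206 degrees (acute angle)

28.0206 degrees


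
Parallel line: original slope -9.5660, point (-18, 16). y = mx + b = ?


Parallel lines have equal slopes.
m2 = -9.5660
b2 = 16 + 9.5660*(-18) = -156.1880

y = -9.5660x - 156.1880


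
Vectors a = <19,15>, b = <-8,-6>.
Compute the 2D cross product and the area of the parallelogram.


cross = 19*(-6) - 15*(-8) = -114 + 120 = 6
Parallelogram area = |6| = 6

cross = 6, parallelogram area = 6


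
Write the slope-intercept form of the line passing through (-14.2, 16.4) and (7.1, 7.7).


m = (-8.7)/(21.3) = -0.4085
b = y1 - m*x1 = 16.4 - (-8.7*(-14.2))/(21.3) = 16.4 - 5.8000 = 10.6000

y = -0.4085x + 10.6000


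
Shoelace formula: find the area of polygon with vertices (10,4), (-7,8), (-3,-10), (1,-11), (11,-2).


sum(xi*y_{i+1}) = 10*8 - 7*(-10) - 3*(-11) + 1*(-2) + 11*4 = 225
sum(yi*x_{i+1}) = 4*(-7) + 8*(-3) - 10*1 - 11*11 - 2*10 = -203
Area = |225 + 203|/2 = 428/2 = 214.0000

214.0000 sq units


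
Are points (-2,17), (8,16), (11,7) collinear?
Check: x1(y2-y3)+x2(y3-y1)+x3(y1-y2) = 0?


-2*(16-7) + 8*(7-17) + 11*(17-16)
= -18 - 80 + 11 = -87

No, not collinear (determinant = -87)


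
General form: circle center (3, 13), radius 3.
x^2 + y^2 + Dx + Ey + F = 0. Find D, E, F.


(x-3)^2 + (y-13)^2 = 3^2
D = -2h = -6, E = -2k = -26
F = h^2+k^2-r^2 = 9+169-9 = 169

D = -6, E = -26, F = 169


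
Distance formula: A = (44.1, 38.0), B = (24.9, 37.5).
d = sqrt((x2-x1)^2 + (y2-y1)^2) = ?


dx = 24.9 - 44.1 = -19.2
dy = 37.5 - 38.0 = -0.5
d = sqrt(368.64 + 0.25) = sqrt(368.89) = 19.2065

19.2065


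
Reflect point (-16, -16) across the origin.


Reflection rule for origin: (-x, -y)
(-16, -16) -> (16, 16)

(16, 16)


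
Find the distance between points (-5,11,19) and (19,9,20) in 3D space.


dx=24, dy=-2, dz=1
d = sqrt(576+4+1) = sqrt(581) = 24.1039

24.1039


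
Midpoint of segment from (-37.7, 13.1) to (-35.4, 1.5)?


Mx = (-37.7 - 35.4)/2 = -73.1/2 = -36.5500
My = (13.1 + 1.5)/2 = 14.6/2 = 7.3000

(-36.5500, 7.3000)


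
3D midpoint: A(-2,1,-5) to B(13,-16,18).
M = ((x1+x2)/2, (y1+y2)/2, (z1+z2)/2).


Mx = (-2+13)/2 = 5.5000
My = (1- 16)/2 = -7.5000
Mz = (-5+18)/2 = 6.5000

M = (5.5000, -7.5000, 6.5000)


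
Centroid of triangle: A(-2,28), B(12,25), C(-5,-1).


Gx = (-2+12- 5)/3 = 5/3 = 1.6667
Gy = (28+25- 1)/3 = 52/3 = 17.3333

G = (1.6667, 17.3333)


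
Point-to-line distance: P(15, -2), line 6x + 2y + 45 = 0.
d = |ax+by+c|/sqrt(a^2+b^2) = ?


|6*15 + 2*(-2) + 45| = |131| = 131
sqrt(36 + 4) = sqrt(40) = 6.3246
d = 131/sqrt(40) = 20.7129

20.7129


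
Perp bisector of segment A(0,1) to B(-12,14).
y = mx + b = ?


Midpoint = (-6, 7.5)
Slope of AB = dy/dx = 13/(-12) = -1.0833
Perp slope = -dx/dy = 12/13 = 0.9231
b = My - (perp slope)*Mx = 7.5 + (-12*(-6))/13 = 7.5 + 5.5385 = 13.0385

y = 0.9231x + 13.0385


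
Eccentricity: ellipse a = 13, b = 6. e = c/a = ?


c = sqrt(169-36) = sqrt(133) = 11.5326
e = c/a = sqrt(133)/13 = 0.8871

e = 0.8871


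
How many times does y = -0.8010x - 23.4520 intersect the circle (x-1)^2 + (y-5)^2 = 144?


Substitute y = -0.8010x - 23.4520: (x-1)^2 + (-0.8010x- 23.4520-5)^2 = 144
Expand to Ax^2 + Bx + C = 0, where b-k = -28.452
A = 1+m^2 = 1.641601
B = 2(m(b-k) - h) = 2(-0.8010*(-28.452) - 1) = 43.580104
C = h^2 + (b-k)^2 - r^2 = 1 + 809.516304 - 144 = 666.516304
disc = B^2-4AC = 1899.2255 - 4376.6153 = -2477.3898
disc < 0

0 intersection points


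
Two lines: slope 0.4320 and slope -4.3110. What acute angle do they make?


m1-m2 = 4.743
1+m1*m2 = -0.862352
tan(theta) = |4.743/(-0.862352)| = 5.500074
theta = arctan(|4.743/(-0.862352)|) = 79.6953 degrees (acute angle)

79.6953 degrees


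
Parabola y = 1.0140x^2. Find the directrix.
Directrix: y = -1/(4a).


a = 1.0140
1/(4a) = 0.2465
directrix: y = -0.2465 = -0.2465

y = -0.2465


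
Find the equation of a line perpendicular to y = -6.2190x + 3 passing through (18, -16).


Perpendicular slope = -1/m1 = -1/(-6.2190) = 0.1608
b2 = y0 - m2*x0 = -16 + 18/(-6.2190) = -16 - 2.8944 = -18.8944

y = 0.1608x - 18.8944


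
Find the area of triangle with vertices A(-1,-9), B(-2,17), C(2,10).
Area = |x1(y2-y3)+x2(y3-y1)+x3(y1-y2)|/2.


-1*(17-10) = -7
-2*(10+ 9) = -38
2*(-9-17) = -52
sum = -97
Area = |-97|/2 = 48.5000

48.5000 sq units


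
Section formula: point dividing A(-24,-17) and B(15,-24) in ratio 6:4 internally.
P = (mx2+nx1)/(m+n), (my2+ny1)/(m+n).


Px = (6*15 + 4*(-24))/10 = -6/10 = -0.6000
Py = (6*(-24) + 4*(-17))/10 = -212/10 = -21.2000

P = (-0.6000, -21.2000)


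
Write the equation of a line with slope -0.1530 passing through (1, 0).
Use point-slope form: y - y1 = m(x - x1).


y - 0 = -0.1530(x - 1)
y = -0.1530x + 0 + 0.1530*1
y = -0.1530x + 0.1530

y = -0.1530x + 0.1530


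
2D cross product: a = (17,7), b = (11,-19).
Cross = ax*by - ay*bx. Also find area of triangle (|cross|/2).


cross = 17*(-19) - 7*11 = -323 - 77 = -400
Triangle area = |-400|/2 = 400/2 = 200.0000

cross = -400, triangle area = 200.0000


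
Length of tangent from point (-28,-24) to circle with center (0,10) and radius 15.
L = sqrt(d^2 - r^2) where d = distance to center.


d = sqrt((-28-0)^2 + (-24-10)^2) = sqrt(784+1156) = 44.0454
L = sqrt(1940.0000 - 225) = sqrt(1715.0000) = 41.4126

41.4126


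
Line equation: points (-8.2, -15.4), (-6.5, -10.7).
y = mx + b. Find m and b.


m = (4.7)/(1.7) = 2.7647
b = y1 - m*x1 = -15.4 - (4.7*(-8.2))/(1.7) = -15.4 + 22.6706 = 7.2706

y = 2.7647x + 7.2706


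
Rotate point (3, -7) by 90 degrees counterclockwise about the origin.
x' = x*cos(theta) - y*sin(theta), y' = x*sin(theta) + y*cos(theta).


cos(90) = 0, sin(90) = 1
x' = 3*0 + 7*1 = 7
y' = 3*1 - 7*0 = 3

(7, 3)


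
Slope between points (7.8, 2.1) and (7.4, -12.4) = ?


dy = -12.4 - 2.1 = -14.5
dx = 7.4 - 7.8 = -0.4
m = -14.5/(-0.4) = 36.2500

m = 36.2500


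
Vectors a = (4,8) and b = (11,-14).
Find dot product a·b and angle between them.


a·b = 4*11 + 8*(-14) = 44 - 112 = -68
|a| = sqrt(16+64) = 8.9443
|b| = sqrt(121+196) = 17.8045
cos(theta) = -68/(sqrt(80)*sqrt(317)) = -68/sqrt(25360) = -0.427006
theta = arccos(-68/sqrt(25360)) = 115.2777 degrees

a·b = -68, theta = 115.2777 deg


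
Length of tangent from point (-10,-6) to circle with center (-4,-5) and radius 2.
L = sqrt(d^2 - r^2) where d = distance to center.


d = sqrt((-10+ 4)^2 + (-6+ 5)^2) = sqrt(36+1) = 6.0828
L = sqrt(37.0000 - 4) = sqrt(33.0000) = 5.7446

5.7446


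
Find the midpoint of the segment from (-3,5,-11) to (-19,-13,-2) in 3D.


Mx = (-3- 19)/2 = -11.0000
My = (5- 13)/2 = -4.0000
Mz = (-11- 2)/2 = -6.5000

M = (-11.0000, -4.0000, -6.5000)


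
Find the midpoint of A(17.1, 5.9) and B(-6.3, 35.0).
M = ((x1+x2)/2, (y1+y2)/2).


Mx = (17.1 - 6.3)/2 = 10.8/2 = 5.4000
My = (5.9 + 35.0)/2 = 40.9/2 = 20.4500

(5.4000, 20.4500)


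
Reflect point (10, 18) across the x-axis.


Reflection rule for x-axis: (x, -y)
(10, 18) -> (10, -18)

(10, -18)


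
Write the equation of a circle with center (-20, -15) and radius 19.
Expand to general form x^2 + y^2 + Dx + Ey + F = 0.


(x+ 20)^2 + (y+ 15)^2 = 19^2
D = -2h = 40, E = -2k = 30
F = h^2+k^2-r^2 = 400+225-361 = 264

x^2 + y^2 + 40x + 30y + 264 = 0


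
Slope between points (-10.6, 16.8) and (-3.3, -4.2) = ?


dy = -4.2 - 16.8 = -21.0
dx = -3.3 + 10.6 = 7.3
m = -21.0/7.3 = -2.8767

m = -2.8767


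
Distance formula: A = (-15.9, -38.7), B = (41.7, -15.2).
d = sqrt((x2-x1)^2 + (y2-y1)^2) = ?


dx = 41.7 + 15.9 = 57.6
dy = -15.2 + 38.7 = 23.5
d = sqrt(3317.76 + 552.25) = sqrt(3870.01) = 62.2094

62.2094


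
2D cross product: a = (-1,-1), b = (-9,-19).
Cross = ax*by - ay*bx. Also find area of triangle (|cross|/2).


cross = -1*(-19) + 1*(-9) = 19 - 9 = 10
Triangle area = |10|/2 = 10/2 = 5.0000

cross = 10, triangle area = 5.0000


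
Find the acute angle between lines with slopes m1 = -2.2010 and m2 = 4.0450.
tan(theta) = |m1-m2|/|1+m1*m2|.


m1-m2 = -6.246
1+m1*m2 = -7.903045
tan(theta) = |-6.246/(-7.903045)| = 0.790328
theta = arctan(|-6.246/(-7.903045)|) = 38.3203 degrees (acute angle)

38.3203 degrees


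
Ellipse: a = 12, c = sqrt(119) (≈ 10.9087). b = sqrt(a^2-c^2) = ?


b^2 = 12^2 - (sqrt(119))^2 = 144 - 119 = 25
b = sqrt(25) = 5

b = 5


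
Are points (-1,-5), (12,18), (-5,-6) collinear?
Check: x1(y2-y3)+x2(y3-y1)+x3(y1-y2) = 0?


-1*(18+ 6) + 12*(-6+ 5) - 5*(-5-18)
= -24 - 12 + 115 = 79

No, not collinear (determinant = 79)


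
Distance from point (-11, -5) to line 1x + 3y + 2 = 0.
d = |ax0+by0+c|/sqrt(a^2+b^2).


|1*(-11) + 3*(-5) + 2| = |-24| = 24
sqrt(1 + 9) = sqrt(10) = 3.1623
d = 24/sqrt(10) = 7.5895

7.5895


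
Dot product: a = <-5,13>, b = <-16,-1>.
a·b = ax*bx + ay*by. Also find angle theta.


a·b = -5*(-16) + 13*(-1) = 80 - 13 = 67
|a| = sqrt(25+169) = 13.9284
|b| = sqrt(256+1) = 16.0312
cos(theta) = 67/(sqrt(194)*sqrt(257)) = 67/sqrt(49858) = 0.300059
theta = arccos(67/sqrt(49858)) = 72.5388 degrees

a·b = 67, theta = 72.5388 deg


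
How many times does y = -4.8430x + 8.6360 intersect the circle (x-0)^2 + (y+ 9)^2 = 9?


Substitute y = -4.8430x + 8.6360: (x-0)^2 + (-4.8430x+8.6360+ 9)^2 = 9
Expand to Ax^2 + Bx + C = 0, where b-k = 17.636
A = 1+m^2 = 24.454649
B = 2(m(b-k) - h) = 2(-4.8430*17.636 - 0) = -170.822296
C = h^2 + (b-k)^2 - r^2 = 0 + 311.028496 - 9 = 302.028496
disc = B^2-4AC = 29180.2568 - 29544.0034 = -363.7466
disc < 0

0 intersection points


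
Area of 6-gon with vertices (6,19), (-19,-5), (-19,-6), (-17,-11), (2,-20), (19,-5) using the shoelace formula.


sum(xi*y_{i+1}) = 6*(-5) - 19*(-6) - 19*(-11) - 17*(-20) + 2*(-5) + 19*19 = 984
sum(yi*x_{i+1}) = 19*(-19) - 5*(-19) - 6*(-17) - 11*2 - 20*19 - 5*6 = -596
Area = |984 + 596|/2 = 1580/2 = 790.0000

790.0000 sq units


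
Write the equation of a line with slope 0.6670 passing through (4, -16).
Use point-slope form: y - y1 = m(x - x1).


y + 16 = 0.6670(x - 4)
y = 0.6670x - 16 - 0.6670*4
y = 0.6670x - 18.6680

y = 0.6670x - 18.6680


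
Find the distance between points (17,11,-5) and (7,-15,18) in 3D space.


dx=-10, dy=-26, dz=23
d = sqrt(100+676+529) = sqrt(1305) = 36.1248

36.1248


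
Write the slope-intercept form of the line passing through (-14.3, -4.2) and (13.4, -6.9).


m = (-2.7)/(27.7) = -0.0975
b = y1 - m*x1 = -4.2 - (-2.7*(-14.3))/(27.7) = -4.2 - 1.3939 = -5.5939

y = -0.0975x - 5.5939


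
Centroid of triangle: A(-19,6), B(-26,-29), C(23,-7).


Gx = (-19- 26+23)/3 = -22/3 = -7.3333
Gy = (6- 29- 7)/3 = -30/3 = -10.0000

G = (-7.3333, -10.0000)


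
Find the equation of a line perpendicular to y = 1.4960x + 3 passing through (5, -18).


Perpendicular slope = -1/m1 = -1/1.4960 = -0.6684
b2 = y0 - m2*x0 = -18 + 5/1.4960 = -18 + 3.3422 = -14.6578

y = -0.6684x - 14.6578


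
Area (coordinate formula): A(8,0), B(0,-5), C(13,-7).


8*(-5+ 7) = 16
0*(-7-0) = 0
13*(0+ 5) = 65
sum = 81
Area = |81|/2 = 40.5000

40.5000 sq units


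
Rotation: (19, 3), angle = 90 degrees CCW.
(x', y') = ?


cos(90) = 0, sin(90) = 1
x' = 19*0 - 3*1 = -3
y' = 19*1 + 3*0 = 19

(-3, 19)


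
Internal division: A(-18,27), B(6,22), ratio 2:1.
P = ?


Px = (2*6 + 1*(-18))/3 = -6/3 = -2.0000
Py = (2*22 + 1*27)/3 = 71/3 = 23.6667

P = (-2.0000, 23.6667)


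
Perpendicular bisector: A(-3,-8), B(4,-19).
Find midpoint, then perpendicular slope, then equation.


Midpoint = (0.5, -13.5)
Slope of AB = dy/dx = -11/7 = -1.5714
Perp slope = -dx/dy = 7/11 = 0.6364
b = My - (perp slope)*Mx = -13.5 + (7*0.5)/(-11) = -13.5 - 0.3182 = -13.8182

y = 0.6364x - 13.8182


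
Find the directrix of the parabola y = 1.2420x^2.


a = 1.2420
1/(4a) = 0.2013
directrix: y = -0.2013 = -0.2013

y = -0.2013


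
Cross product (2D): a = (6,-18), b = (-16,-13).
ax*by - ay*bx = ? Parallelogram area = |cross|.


cross = 6*(-13) + 18*(-16) = -78 - 288 = -366
Parallelogram area = |-366| = 366

cross = -366, parallelogram area = 366


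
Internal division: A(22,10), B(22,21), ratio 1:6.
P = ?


Px = (1*22 + 6*22)/7 = 154/7 = 22.0000
Py = (1*21 + 6*10)/7 = 81/7 = 11.5714

P = (22.0000, 11.5714)


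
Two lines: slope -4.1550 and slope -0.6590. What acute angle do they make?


m1-m2 = -3.496
1+m1*m2 = 3.738145
tan(theta) = |-3.496/3.738145| = 0.935223
theta = arctan(|-3.496/3.738145|) = 43.0829 degrees (acute angle)

43.0829 degrees


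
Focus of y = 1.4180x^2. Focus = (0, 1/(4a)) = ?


a = 1.4180
4a = 5.6720
focus = (0, 1/5.6720) = (0, 0.1763)

Focus = (0, 0.1763)


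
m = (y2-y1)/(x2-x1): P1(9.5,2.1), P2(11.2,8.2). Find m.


dy = 8.2 - 2.1 = 6.1
dx = 11.2 - 9.5 = 1.7
m = 6.1/1.7 = 3.5882

m = 3.5882


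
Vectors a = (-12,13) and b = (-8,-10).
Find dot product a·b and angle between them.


a·b = -12*(-8) + 13*(-10) = 96 - 130 = -34
|a| = sqrt(144+169) = 17.6918
|b| = sqrt(64+100) = 12.8062
cos(theta) = -34/(sqrt(313)*sqrt(164)) = -34/sqrt(51332) = -0.150067
theta = arccos(-34/sqrt(51332)) = 98.6308 degrees

a·b = -34, theta = 98.6308 deg


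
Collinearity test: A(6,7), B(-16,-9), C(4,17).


6*(-9-17) - 16*(17-7) + 4*(7+ 9)
= -156 - 160 + 64 = -252

No, not collinear (determinant = -252)


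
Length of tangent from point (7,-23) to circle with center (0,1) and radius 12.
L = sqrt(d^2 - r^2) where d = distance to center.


d = sqrt((7-0)^2 + (-23-1)^2) = sqrt(49+576) = 25.0000
L = sqrt(625.0000 - 144) = sqrt(481.0000) = 21.9317

21.9317


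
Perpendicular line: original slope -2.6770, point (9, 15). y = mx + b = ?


Perpendicular slope = -1/m1 = -1/(-2.6770) = 0.3736
b2 = y0 - m2*x0 = 15 + 9/(-2.6770) = 15 - 3.3620 = 11.6380

y = 0.3736x + 11.6380


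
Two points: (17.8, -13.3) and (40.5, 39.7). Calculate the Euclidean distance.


dx = 40.5 - 17.8 = 22.7
dy = 39.7 + 13.3 = 53.0
d = sqrt(515.29 + 2809.0) = sqrt(3324.29) = 57.6567

57.6567


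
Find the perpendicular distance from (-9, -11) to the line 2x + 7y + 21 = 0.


|2*(-9) + 7*(-11) + 21| = |-74| = 74
sqrt(4 + 49) = sqrt(53) = 7.2801
d = 74/sqrt(53) = 10.1647

10.1647


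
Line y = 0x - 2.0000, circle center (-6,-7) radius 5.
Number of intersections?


Substitute y = 0x - 2.0000: (x+ 6)^2 + (0x- 2.0000+ 7)^2 = 25
Expand to Ax^2 + Bx + C = 0, where b-k = 5
A = 1+m^2 = 1
B = 2(m(b-k) - h) = 2(0*5 + 6) = 12
C = h^2 + (b-k)^2 - r^2 = 36 + 25 - 25 = 36
disc = B^2-4AC = 144.0000 - 144.0000 = 0
disc = 0

1 intersection point (tangent)


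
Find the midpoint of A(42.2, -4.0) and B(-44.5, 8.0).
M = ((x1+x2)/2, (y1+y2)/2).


Mx = (42.2 - 44.5)/2 = -2.3/2 = -1.1500
My = (-4.0 + 8.0)/2 = 4.0/2 = 2.0000

(-1.1500, 2.0000)


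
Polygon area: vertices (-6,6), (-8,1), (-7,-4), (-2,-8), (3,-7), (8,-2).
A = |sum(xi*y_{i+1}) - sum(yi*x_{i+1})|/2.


sum(xi*y_{i+1}) = -6*1 - 8*(-4) - 7*(-8) - 2*(-7) + 3*(-2) + 8*6 = 138
sum(yi*x_{i+1}) = 6*(-8) + 1*(-7) - 4*(-2) - 8*3 - 7*8 - 2*(-6) = -115
Area = |138 + 115|/2 = 253/2 = 126.5000

126.5000 sq units


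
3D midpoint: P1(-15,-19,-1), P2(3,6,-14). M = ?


Mx = (-15+3)/2 = -6.0000
My = (-19+6)/2 = -6.5000
Mz = (-1- 14)/2 = -7.5000

M = (-6.0000, -6.5000, -7.5000)


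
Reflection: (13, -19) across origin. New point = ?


Reflection rule for origin: (-x, -y)
(13, -19) -> (-13, 19)

(-13, 19)


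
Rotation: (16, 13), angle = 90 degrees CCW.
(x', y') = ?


cos(90) = 0, sin(90) = 1
x' = 16*0 - 13*1 = -13
y' = 16*1 + 13*0 = 16

(-13, 16)


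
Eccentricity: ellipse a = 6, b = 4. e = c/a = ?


c = sqrt(36-16) = sqrt(20) = 4.4721
e = c/a = sqrt(20)/6 = 0.7454

e = 0.7454


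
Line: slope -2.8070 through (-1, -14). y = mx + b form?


y + 14 = -2.8070(x + 1)
y = -2.8070x - 14 + 2.8070*(-1)
y = -2.8070x - 16.8070

y = -2.8070x - 16.8070


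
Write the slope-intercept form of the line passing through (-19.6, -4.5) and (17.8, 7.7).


m = (12.2)/(37.4) = 0.3262
b = y1 - m*x1 = -4.5 - (12.2*(-19.6))/(37.4) = -4.5 + 6.3936 = 1.8936

y = 0.3262x + 1.8936


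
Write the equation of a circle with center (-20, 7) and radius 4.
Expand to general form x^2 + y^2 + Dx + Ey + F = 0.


(x+ 20)^2 + (y-7)^2 = 4^2
D = -2h = 40, E = -2k = -14
F = h^2+k^2-r^2 = 400+49-16 = 433

x^2 + y^2 + 40x - 14y + 433 = 0


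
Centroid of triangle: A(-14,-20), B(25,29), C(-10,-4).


Gx = (-14+25- 10)/3 = 1/3 = 0.3333
Gy = (-20+29- 4)/3 = 5/3 = 1.6667

G = (0.3333, 1.6667)


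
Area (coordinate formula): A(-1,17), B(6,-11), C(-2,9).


-1*(-11-9) = 20
6*(9-17) = -48
-2*(17+ 11) = -56
sum = -84
Area = |-84|/2 = 42.0000

42.0000 sq units


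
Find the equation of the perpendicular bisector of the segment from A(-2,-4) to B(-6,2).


Midpoint = (-4, -1)
Slope of AB = dy/dx = 6/(-4) = -1.5000
Perp slope = -dx/dy = 4/6 = 0.6667
b = My - (perp slope)*Mx = -1 + (-4*(-4))/6 = -1 + 2.6667 = 1.6667

y = 0.6667x + 1.6667


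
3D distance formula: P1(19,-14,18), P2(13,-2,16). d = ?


dx=-6, dy=12, dz=-2
d = sqrt(36+144+4) = sqrt(184) = 13.5647

13.5647


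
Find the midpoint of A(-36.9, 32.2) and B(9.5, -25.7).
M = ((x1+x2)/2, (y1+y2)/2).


Mx = (-36.9 + 9.5)/2 = -27.4/2 = -13.7000
My = (32.2 - 25.7)/2 = 6.5/2 = 3.2500

(-13.7000, 3.2500)


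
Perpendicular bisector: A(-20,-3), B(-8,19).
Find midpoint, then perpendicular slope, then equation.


Midpoint = (-14, 8)
Slope of AB = dy/dx = 22/12 = 1.8333
Perp slope = -dx/dy = -12/22 = -0.5455
b = My - (perp slope)*Mx = 8 + (12*(-14))/22 = 8 - 7.6364 = 0.3636

y = -0.5455x + 0.3636


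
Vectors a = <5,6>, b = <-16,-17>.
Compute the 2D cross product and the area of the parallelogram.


cross = 5*(-17) - 6*(-16) = -85 + 96 = 11
Parallelogram area = |11| = 11

cross = 11, parallelogram area = 11


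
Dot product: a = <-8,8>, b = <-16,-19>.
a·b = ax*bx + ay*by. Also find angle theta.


a·b = -8*(-16) + 8*(-19) = 128 - 152 = -24
|a| = sqrt(64+64) = 11.3137
|b| = sqrt(256+361) = 24.8395
cos(theta) = -24/(sqrt(128)*sqrt(617)) = -24/sqrt(78976) = -0.085401
theta = arccos(-24/sqrt(78976)) = 94.8991 degrees

a·b = -24, theta = 94.8991 deg


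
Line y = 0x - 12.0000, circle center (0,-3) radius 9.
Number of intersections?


Substitute y = 0x - 12.0000: (x-0)^2 + (0x- 12.0000+ 3)^2 = 81
Expand to Ax^2 + Bx + C = 0, where b-k = -9
A = 1+m^2 = 1
B = 2(m(b-k) - h) = 2(0*(-9) - 0) = 0
C = h^2 + (b-k)^2 - r^2 = 0 + 81 - 81 = 0
disc = B^2-4AC = 0 - 0 = 0
disc = 0

1 intersection point (tangent)
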